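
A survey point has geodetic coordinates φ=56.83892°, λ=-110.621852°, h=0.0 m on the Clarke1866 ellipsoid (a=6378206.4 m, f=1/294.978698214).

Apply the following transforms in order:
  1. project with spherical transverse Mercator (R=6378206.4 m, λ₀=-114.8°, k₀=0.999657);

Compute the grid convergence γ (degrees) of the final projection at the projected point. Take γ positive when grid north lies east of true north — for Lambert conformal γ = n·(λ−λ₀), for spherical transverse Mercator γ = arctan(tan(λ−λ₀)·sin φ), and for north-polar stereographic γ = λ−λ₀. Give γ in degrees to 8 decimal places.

3.49953321

start: φ=56.838920°, λ=-110.621852°, h=0.000 m
→ into tm (λ₀=-114.8°): φ=56.83892000°, λ−λ₀=4.17814800°
convergence γ = 3.49953321°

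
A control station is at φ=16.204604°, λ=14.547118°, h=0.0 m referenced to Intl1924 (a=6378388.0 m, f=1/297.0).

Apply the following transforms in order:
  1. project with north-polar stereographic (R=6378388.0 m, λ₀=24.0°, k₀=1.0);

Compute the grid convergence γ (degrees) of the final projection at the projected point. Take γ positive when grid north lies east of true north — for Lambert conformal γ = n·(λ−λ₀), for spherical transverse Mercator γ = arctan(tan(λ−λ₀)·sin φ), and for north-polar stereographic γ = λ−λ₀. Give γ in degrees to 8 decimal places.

-9.45288200

start: φ=16.204604°, λ=14.547118°, h=0.000 m
→ into stereo (λ₀=24.0°): φ=16.20460400°, λ−λ₀=-9.45288200°
convergence γ = -9.45288200°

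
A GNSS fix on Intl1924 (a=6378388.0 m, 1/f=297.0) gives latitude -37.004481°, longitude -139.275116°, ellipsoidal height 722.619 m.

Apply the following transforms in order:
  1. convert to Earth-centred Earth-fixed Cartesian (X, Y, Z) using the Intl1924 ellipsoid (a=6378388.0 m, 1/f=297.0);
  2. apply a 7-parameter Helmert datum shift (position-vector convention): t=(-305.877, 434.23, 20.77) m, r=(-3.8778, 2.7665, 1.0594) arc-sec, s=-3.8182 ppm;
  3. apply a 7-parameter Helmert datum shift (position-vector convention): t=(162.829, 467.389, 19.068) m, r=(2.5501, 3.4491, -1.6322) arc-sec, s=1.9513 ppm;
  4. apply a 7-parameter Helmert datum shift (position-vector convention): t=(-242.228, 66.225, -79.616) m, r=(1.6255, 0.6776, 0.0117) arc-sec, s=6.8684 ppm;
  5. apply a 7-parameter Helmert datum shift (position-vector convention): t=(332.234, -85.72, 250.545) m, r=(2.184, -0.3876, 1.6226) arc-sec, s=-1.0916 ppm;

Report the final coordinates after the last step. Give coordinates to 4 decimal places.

start: φ=-37.004481°, λ=-139.275116°, h=722.619 m
→ ECEF (a=6378388.000, f=1/297.0): X=-3865417.6191, Y=-3327705.5591, Z=-3818286.3464
→ Helmert 7p (PV): X=-3865742.8578, Y=-3327350.2603, Z=-3818136.5922
→ Helmert 7p (PV): X=-3865677.7477, Y=-3326811.5692, Z=-3818101.4695
→ Helmert 7p (PV): X=-3865958.8809, Y=-3326738.3240, Z=-3818220.8281
→ Helmert 7p (PV): X=-3865589.0819, Y=-3326810.3958, Z=-3818008.6044

X=-3865589.0819 m, Y=-3326810.3958 m, Z=-3818008.6044 m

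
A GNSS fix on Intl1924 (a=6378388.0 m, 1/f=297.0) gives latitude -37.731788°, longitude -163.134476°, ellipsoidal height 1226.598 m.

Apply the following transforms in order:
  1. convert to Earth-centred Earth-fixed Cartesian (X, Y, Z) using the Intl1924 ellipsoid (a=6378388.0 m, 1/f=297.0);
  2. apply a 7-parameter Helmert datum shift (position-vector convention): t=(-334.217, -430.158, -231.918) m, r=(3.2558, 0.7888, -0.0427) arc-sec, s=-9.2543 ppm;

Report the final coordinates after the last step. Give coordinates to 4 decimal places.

X=-4834912.2734 m, Y=-1466043.3856 m, Z=-3882956.2357 m

start: φ=-37.731788°, λ=-163.134476°, h=1226.598 m
→ ECEF (a=6378388.000, f=1/297.0): X=-4834607.6455, Y=-1465689.0794, Z=-3882755.6032
→ Helmert 7p (PV): X=-4834912.2734, Y=-1466043.3856, Z=-3882956.2357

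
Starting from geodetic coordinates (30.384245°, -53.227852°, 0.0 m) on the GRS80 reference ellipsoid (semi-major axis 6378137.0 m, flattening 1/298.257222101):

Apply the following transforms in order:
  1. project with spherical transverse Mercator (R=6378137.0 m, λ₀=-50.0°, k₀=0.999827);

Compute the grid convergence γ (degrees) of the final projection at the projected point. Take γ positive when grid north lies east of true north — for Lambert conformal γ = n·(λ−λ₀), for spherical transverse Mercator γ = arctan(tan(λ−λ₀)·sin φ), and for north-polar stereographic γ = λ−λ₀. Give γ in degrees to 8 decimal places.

start: φ=30.384245°, λ=-53.227852°, h=0.000 m
→ into tm (λ₀=-50.0°): φ=30.38424500°, λ−λ₀=-3.22785200°
convergence γ = -1.63392284°

-1.63392284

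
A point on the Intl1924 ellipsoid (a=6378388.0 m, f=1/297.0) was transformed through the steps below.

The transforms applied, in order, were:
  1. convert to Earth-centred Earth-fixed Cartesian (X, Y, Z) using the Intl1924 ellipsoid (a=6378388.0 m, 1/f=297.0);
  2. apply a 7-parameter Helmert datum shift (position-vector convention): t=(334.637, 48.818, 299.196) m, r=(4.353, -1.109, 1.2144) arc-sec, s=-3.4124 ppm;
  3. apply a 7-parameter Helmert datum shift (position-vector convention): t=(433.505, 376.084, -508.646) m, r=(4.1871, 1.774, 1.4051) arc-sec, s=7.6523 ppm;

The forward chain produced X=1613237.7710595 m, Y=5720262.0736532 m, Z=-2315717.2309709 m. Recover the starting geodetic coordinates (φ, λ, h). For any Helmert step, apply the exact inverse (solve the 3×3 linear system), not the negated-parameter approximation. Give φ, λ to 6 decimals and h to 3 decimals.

start: X=1613237.7711, Y=5720262.0737, Z=-2315717.2310 m
→ Helmert⁻¹: X=1612850.8012, Y=5719784.2332, Z=-2315293.1065
→ Helmert⁻¹: X=1612542.8912, Y=5719696.5683, Z=-2315729.5823
→ geod (Bowring, a=6378388.000): φ=-21.42083700°, λ=74.25536700°, h=2372.7960 m

φ=-21.420837°, λ=74.255367°, h=2372.796 m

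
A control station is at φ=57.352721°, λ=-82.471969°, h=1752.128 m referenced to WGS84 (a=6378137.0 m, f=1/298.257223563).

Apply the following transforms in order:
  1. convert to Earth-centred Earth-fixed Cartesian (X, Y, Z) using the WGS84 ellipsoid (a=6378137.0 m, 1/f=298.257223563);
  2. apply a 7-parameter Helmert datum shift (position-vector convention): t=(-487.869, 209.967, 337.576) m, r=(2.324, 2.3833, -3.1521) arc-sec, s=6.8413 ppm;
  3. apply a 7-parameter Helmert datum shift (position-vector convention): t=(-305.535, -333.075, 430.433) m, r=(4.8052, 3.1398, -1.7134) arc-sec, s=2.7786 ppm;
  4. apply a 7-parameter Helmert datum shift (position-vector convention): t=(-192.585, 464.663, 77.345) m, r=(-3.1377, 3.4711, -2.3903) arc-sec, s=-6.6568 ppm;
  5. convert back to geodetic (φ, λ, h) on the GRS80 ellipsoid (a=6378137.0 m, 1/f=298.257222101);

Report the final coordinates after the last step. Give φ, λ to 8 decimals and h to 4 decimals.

φ=57.35892660°, λ=-82.48586149°, h=2230.0469 m

start: φ=57.352721°, λ=-82.471969°, h=1752.128 m
→ ECEF (a=6378137.000, f=1/298.257223563): X=451979.0622, Y=-3420190.9406, Z=5348667.3323
→ Helmert 7p (PV): X=451503.8202, Y=-3420071.5435, Z=5348997.7418
→ Helmert 7p (PV): X=451252.5535, Y=-3420542.4841, Z=5349356.4896
→ Helmert 7p (PV): X=451107.3462, Y=-3419978.9067, Z=5349442.6641
→ geod (Bowring, a=6378137.000): φ=57.35892660°, λ=-82.48586149°, h=2230.0469 m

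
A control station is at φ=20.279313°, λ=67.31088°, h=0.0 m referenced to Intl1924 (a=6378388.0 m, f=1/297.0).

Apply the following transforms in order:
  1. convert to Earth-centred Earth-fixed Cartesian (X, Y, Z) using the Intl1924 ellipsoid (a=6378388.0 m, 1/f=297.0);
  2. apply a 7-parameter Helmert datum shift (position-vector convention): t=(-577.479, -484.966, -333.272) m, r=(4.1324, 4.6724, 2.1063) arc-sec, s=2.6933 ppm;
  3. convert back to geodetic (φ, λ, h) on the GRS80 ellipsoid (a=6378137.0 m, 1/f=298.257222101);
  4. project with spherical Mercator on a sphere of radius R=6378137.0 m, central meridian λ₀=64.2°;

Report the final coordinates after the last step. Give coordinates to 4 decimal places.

start: φ=20.279313°, λ=67.310880°, h=0.000 m
→ ECEF (a=6378388.000, f=1/297.0): X=2308767.1380, Y=5522230.7402, Z=2196755.3445
→ Helmert 7p (PV): X=2308189.2481, Y=5521740.2127, Z=2196486.3248
→ geod (Bowring, a=6378137.000): φ=20.27861301°, λ=67.31417290°, h=-486.7816 m
→ merc (R=6378137.0, λ₀=64.2°): E=346668.1419, N=2306065.8356

E=346668.1419 m, N=2306065.8356 m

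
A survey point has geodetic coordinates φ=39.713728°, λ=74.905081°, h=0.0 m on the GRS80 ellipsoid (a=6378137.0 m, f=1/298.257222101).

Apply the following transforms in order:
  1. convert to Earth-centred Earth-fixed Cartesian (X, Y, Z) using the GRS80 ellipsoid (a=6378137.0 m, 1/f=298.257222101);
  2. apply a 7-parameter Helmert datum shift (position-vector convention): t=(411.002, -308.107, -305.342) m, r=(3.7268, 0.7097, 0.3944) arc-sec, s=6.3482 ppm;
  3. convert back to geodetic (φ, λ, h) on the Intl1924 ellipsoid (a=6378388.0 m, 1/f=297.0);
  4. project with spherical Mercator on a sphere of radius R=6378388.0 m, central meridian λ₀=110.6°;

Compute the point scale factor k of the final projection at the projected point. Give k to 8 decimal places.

1.29998733

start: φ=39.713728°, λ=74.905081°, h=0.000 m
→ ECEF (a=6378137.000, f=1/298.257222101): X=1279458.2891, Y=4743555.7239, Z=4053585.6655
→ Helmert 7p (PV): X=1279882.2904, Y=4743206.9356, Z=4053387.3615
→ geod (Bowring, a=6378388.000): φ=39.71446494°, λ=74.89924742°, h=-514.5666 m
→ into merc (λ₀=110.6°): φ=39.71446494°, λ−λ₀=-35.70075258°
scale k = 1.29998733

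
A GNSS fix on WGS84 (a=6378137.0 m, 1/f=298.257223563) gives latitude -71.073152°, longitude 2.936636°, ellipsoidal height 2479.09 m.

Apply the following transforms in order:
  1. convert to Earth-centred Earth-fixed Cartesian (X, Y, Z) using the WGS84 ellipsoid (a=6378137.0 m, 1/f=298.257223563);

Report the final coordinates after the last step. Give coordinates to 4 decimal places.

X=2073119.2898 m, Y=106348.7292 m, Z=-6013279.1567 m

start: φ=-71.073152°, λ=2.936636°, h=2479.090 m
→ ECEF (a=6378137.000, f=1/298.257223563): X=2073119.2898, Y=106348.7292, Z=-6013279.1567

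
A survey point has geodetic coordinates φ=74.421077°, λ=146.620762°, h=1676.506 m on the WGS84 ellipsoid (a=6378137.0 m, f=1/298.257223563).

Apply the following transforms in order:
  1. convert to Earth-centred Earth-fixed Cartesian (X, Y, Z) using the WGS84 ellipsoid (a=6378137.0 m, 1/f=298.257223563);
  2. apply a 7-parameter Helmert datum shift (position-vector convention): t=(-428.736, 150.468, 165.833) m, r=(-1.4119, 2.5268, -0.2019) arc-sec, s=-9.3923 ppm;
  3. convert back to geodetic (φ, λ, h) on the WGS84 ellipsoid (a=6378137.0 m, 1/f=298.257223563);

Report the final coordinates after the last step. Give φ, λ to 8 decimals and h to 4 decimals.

start: φ=74.421077°, λ=146.620762°, h=1676.506 m
→ ECEF (a=6378137.000, f=1/298.257223563): X=-1435231.3981, Y=945614.7213, Z=6123341.5081
→ Helmert 7p (PV): X=-1435570.7164, Y=945799.6271, Z=6123460.9379
→ geod (Bowring, a=6378137.000): φ=74.41804189°, λ=146.62183786°, h=1894.9758 m

φ=74.41804189°, λ=146.62183786°, h=1894.9758 m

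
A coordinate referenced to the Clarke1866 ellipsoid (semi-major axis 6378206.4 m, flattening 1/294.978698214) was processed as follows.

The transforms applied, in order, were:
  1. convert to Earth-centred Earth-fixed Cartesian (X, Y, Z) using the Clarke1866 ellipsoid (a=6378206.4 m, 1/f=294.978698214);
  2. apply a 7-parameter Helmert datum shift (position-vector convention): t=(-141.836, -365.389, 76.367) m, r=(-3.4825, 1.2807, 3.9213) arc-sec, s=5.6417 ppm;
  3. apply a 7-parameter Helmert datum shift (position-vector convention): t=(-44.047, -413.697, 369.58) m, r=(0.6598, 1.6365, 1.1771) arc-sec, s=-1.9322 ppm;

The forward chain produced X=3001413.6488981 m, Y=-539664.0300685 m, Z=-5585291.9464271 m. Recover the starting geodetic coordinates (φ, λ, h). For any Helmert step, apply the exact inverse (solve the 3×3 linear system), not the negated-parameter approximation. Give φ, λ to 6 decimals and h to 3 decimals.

start: X=3001413.6489, Y=-539664.0301, Z=-5585291.9464 m
→ Helmert⁻¹: X=3001504.7341, Y=-539286.3712, Z=-5585646.7801
→ Helmert⁻¹: X=3001654.0727, Y=-538880.6996, Z=-5585682.0953
→ geod (Bowring, a=6378206.400): φ=-61.52987100°, λ=-10.17777200°, h=2444.2240 m

φ=-61.529871°, λ=-10.177772°, h=2444.224 m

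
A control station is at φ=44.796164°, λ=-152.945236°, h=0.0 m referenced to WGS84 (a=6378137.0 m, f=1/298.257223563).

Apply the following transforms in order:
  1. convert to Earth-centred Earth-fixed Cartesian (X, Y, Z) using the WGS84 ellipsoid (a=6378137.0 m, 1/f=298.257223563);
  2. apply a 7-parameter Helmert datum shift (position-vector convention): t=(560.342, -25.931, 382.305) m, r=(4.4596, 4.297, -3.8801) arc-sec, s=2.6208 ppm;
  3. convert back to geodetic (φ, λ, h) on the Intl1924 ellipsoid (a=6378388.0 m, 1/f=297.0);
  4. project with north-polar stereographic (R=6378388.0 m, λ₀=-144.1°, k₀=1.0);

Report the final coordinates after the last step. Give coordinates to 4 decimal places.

start: φ=44.796164°, λ=-152.945236°, h=0.000 m
→ ECEF (a=6378137.000, f=1/298.257223563): X=-4037480.1813, Y=-2062062.2243, Z=4471302.3904
→ Helmert 7p (PV): X=-4036876.0624, Y=-2062114.2825, Z=4471735.9412
→ geod (Bowring, a=6378388.000): φ=44.80301566°, λ=-152.94117694°, h=-265.1700 m
→ stereo (R=6378388.0, λ₀=-144.1°): E=-816085.7682, N=-5246650.0827

E=-816085.7682 m, N=-5246650.0827 m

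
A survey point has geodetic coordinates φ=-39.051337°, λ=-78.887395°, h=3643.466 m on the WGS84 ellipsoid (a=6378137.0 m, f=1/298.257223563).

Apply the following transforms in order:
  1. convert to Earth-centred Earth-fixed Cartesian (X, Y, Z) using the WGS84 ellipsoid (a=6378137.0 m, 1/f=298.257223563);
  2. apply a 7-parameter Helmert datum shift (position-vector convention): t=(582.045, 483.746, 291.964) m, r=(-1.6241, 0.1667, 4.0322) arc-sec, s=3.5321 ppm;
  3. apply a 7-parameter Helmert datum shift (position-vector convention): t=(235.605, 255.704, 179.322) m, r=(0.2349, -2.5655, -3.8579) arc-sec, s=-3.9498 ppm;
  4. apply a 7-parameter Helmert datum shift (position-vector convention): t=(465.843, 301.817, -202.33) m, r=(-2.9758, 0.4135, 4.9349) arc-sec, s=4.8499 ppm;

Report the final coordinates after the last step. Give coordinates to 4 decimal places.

X=957921.5265 m, Y=-4868562.6641 m, Z=-3998676.5046 m

start: φ=-39.051337°, λ=-78.887395°, h=3643.466 m
→ ECEF (a=6378137.000, f=1/298.257223563): X=956474.6938, Y=-4869521.4289, Z=-3999039.9901
→ Helmert 7p (PV): X=957152.0781, Y=-4869067.6727, Z=-3998724.5820
→ Helmert 7p (PV): X=957342.5692, Y=-4868806.0851, Z=-3998523.1060
→ Helmert 7p (PV): X=957921.5265, Y=-4868562.6641, Z=-3998676.5046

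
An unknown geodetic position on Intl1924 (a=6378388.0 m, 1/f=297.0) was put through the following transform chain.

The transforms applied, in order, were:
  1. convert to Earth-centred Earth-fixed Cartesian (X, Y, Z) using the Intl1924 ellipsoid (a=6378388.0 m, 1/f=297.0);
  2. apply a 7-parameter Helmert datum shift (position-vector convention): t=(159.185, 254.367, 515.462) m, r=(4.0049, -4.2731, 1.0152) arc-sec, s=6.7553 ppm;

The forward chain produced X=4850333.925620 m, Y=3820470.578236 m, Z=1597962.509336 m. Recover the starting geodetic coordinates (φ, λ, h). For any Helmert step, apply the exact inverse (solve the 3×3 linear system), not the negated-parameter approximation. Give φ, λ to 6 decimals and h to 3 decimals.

start: X=4850333.9256, Y=3820470.5782, Z=1597962.5093 m
→ Helmert⁻¹: X=4850193.8686, Y=3820197.5458, Z=1597261.6027
→ geod (Bowring, a=6378388.000): φ=14.59882600°, λ=38.22531600°, h=232.6270 m

φ=14.598826°, λ=38.225316°, h=232.627 m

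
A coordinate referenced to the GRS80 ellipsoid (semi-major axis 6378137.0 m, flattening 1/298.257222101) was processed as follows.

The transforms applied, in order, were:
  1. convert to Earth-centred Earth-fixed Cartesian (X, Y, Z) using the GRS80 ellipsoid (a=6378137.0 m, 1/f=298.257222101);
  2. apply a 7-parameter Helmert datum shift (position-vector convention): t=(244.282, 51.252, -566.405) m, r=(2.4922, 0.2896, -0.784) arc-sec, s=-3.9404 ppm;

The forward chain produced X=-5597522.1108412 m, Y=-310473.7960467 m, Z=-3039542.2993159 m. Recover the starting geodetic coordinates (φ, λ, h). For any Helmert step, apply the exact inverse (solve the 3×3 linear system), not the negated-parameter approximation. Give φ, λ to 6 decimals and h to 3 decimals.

start: X=-5597522.1108, Y=-310473.7960, Z=-3039542.2993 m
→ Helmert⁻¹: X=-5597783.0030, Y=-310584.2672, Z=-3038991.9759
→ geod (Bowring, a=6378137.000): φ=-28.62171100°, λ=-176.82428900°, h=3815.2370 m

φ=-28.621711°, λ=-176.824289°, h=3815.237 m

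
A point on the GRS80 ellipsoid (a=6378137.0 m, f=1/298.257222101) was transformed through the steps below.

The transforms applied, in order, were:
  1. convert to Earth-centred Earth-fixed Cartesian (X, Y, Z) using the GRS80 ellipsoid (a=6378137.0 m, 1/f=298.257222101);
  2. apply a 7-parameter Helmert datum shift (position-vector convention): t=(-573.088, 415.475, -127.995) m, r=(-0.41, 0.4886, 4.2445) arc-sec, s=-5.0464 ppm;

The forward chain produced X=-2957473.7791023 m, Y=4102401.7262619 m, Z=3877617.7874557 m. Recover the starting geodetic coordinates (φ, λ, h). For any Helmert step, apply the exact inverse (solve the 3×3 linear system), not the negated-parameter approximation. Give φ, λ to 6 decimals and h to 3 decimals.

start: X=-2957473.7791, Y=4102401.7263, Z=3877617.7875 m
→ Helmert⁻¹: X=-2956840.3867, Y=4102060.0893, Z=3877766.5009
→ geod (Bowring, a=6378137.000): φ=37.66921200°, λ=125.78475700°, h=2159.4570 m

φ=37.669212°, λ=125.784757°, h=2159.457 m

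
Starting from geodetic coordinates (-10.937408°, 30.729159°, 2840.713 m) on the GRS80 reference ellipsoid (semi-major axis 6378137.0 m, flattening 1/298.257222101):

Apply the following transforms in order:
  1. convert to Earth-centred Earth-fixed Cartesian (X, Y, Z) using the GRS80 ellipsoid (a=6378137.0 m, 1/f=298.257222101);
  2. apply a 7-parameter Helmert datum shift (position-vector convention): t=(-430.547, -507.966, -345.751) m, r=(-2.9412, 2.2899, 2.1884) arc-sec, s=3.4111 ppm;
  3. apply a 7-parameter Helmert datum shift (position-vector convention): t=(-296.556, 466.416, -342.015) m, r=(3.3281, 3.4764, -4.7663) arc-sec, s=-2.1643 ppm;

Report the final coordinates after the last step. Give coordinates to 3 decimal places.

start: φ=-10.937408°, λ=30.729159°, h=2840.713 m
→ ECEF (a=6378137.000, f=1/298.257222101): X=5386052.7912, Y=3201712.6716, Z=-1202748.0480
→ Helmert 7p (PV): X=5385593.2947, Y=3201255.6209, Z=-1203203.3509
→ Helmert 7p (PV): X=5385338.7772, Y=3201610.0739, Z=-1203581.8784

X=5385338.777 m, Y=3201610.074 m, Z=-1203581.878 m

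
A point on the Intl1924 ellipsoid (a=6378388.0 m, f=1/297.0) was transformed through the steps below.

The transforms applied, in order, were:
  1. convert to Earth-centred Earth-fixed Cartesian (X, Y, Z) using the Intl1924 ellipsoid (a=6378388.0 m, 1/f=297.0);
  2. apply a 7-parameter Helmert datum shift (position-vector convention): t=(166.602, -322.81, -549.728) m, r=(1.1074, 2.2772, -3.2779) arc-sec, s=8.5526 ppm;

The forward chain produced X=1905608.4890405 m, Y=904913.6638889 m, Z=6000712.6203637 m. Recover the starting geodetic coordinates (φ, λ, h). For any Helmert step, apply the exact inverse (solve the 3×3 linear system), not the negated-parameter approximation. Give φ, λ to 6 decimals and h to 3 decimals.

φ=70.753598°, λ=25.413910°, h=1917.606 m

start: X=1905608.4890, Y=904913.6639, Z=6000712.6204 m
→ Helmert⁻¹: X=1905344.9495, Y=905291.2306, Z=6001227.1974
→ geod (Bowring, a=6378388.000): φ=70.75359800°, λ=25.41391000°, h=1917.6060 m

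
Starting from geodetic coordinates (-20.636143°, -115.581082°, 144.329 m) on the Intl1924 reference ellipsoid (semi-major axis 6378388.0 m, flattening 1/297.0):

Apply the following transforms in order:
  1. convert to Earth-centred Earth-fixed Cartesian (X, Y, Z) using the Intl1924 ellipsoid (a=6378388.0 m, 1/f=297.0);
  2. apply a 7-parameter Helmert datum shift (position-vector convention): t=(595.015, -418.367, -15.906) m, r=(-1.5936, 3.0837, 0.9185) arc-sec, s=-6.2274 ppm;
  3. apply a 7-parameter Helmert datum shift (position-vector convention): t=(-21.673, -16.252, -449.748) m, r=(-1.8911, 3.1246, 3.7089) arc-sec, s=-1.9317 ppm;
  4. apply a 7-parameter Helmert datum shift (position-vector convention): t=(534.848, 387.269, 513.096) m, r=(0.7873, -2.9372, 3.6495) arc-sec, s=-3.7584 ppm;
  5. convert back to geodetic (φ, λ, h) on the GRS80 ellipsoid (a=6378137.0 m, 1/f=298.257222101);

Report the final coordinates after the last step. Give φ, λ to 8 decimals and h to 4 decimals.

start: φ=-20.636143°, λ=-115.581082°, h=144.329 m
→ ECEF (a=6378388.000, f=1/297.0): X=-2578535.2754, Y=-5386381.6458, Z=-2233819.8678
→ Helmert 7p (PV): X=-2577933.6132, Y=-5386795.2102, Z=-2233741.6987
→ Helmert 7p (PV): X=-2577887.2830, Y=-5386867.8905, Z=-2234098.6923
→ Helmert 7p (PV): X=-2577215.6220, Y=-5386497.4592, Z=-2233634.4698
→ geod (Bowring, a=6378137.000): φ=-20.63551377°, λ=-115.56918106°, h=-116.6973 m

φ=-20.63551377°, λ=-115.56918106°, h=-116.6973 m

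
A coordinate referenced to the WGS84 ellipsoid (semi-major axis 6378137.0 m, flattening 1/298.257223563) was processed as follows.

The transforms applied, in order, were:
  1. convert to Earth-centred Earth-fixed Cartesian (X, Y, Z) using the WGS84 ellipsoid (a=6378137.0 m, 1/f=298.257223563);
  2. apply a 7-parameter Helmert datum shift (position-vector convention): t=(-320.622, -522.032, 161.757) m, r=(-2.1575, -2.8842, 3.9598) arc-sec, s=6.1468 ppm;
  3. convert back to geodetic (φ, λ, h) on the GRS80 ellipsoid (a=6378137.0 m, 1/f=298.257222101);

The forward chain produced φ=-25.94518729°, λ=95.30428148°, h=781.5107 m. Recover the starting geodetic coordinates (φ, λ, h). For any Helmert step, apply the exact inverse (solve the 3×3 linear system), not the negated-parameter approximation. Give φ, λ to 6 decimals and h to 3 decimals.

φ=-25.943892°, λ=95.299872°, h=1253.662 m

start: φ=-25.945187°, λ=95.304281°, h=781.511 m
→ ECEF (a=6378137.000, f=1/298.257222101): X=-530605.1135, Y=5715106.1604, Z=-2773944.6065
→ Helmert⁻¹: X=-530210.2943, Y=5715632.2545, Z=-2774022.1132
→ geod (Bowring, a=6378137.000): φ=-25.94389200°, λ=95.29987200°, h=1253.6620 m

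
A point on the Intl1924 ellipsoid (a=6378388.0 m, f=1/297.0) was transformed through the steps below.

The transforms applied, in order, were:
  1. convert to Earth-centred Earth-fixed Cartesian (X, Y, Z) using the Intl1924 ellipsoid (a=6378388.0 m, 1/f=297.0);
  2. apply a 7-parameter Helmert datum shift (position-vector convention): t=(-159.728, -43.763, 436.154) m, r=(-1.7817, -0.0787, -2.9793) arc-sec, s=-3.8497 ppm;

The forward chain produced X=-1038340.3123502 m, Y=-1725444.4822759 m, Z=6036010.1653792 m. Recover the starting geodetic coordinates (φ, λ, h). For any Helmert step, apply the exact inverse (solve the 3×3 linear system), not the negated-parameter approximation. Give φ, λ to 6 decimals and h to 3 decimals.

φ=71.664896°, λ=-121.033844°, h=3594.839 m

start: X=-1038340.3124, Y=-1725444.4823, Z=6036010.1654 m
→ Helmert⁻¹: X=-1038157.3553, Y=-1725474.4917, Z=6035582.7382
→ geod (Bowring, a=6378388.000): φ=71.66489600°, λ=-121.03384400°, h=3594.8390 m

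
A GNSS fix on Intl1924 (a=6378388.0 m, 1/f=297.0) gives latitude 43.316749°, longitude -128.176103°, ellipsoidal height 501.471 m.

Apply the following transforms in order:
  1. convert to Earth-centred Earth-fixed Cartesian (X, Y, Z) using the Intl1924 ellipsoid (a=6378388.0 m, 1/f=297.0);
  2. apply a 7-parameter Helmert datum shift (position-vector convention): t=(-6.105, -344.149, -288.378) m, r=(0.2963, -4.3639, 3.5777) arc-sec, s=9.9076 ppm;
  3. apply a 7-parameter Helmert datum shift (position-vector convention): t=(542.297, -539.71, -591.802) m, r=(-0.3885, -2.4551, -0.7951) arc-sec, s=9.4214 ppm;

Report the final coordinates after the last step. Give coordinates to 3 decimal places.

start: φ=43.316749°, λ=-128.176103°, h=501.471 m
→ ECEF (a=6378388.000, f=1/297.0): X=-2873124.0211, Y=-3654224.4906, Z=4353591.6762
→ Helmert 7p (PV): X=-2873187.3169, Y=-3654660.9336, Z=4353280.3958
→ Helmert 7p (PV): X=-2872737.9934, Y=-3655215.8006, Z=4352702.2926

X=-2872737.993 m, Y=-3655215.801 m, Z=4352702.293 m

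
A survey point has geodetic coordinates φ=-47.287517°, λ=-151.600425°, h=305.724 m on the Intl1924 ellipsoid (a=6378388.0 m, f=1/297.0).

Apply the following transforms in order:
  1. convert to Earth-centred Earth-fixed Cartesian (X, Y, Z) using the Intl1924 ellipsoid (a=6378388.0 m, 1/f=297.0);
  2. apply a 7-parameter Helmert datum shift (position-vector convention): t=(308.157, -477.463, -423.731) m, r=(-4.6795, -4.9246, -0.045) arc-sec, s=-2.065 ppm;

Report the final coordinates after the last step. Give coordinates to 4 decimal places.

start: φ=-47.287517°, λ=-151.600425°, h=305.724 m
→ ECEF (a=6378388.000, f=1/297.0): X=-3812998.9843, Y=-2061644.3078, Z=-4663816.7292
→ Helmert 7p (PV): X=-3812572.0543, Y=-2062222.4887, Z=-4664275.0929

X=-3812572.0543 m, Y=-2062222.4887 m, Z=-4664275.0929 m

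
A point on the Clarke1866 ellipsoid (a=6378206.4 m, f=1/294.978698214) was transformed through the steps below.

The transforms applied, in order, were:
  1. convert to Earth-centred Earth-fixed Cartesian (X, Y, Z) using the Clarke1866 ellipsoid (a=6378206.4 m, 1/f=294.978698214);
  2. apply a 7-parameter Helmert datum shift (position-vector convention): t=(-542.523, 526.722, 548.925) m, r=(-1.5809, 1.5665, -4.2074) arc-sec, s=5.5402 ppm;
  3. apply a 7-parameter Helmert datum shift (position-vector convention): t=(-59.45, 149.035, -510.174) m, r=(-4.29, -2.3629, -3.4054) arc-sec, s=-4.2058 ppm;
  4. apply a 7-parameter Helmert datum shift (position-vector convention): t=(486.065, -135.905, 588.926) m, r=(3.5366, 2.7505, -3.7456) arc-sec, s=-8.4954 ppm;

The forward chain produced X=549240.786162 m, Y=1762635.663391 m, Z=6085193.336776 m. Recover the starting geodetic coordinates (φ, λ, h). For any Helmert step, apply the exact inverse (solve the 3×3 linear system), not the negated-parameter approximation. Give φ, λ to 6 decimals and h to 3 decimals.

start: X=549240.7862, Y=1762635.6634, Z=6085193.3368 m
→ Helmert⁻¹: X=548646.2329, Y=1762900.8336, Z=6084633.1919
→ Helmert⁻¹: X=548748.5997, Y=1762641.7091, Z=6085199.3329
→ Helmert⁻¹: X=549205.9263, Y=1762069.7922, Z=6084634.3742
→ geod (Bowring, a=6378206.400): φ=73.23346300°, λ=72.68866900°, h=6.0910 m

φ=73.233463°, λ=72.688669°, h=6.091 m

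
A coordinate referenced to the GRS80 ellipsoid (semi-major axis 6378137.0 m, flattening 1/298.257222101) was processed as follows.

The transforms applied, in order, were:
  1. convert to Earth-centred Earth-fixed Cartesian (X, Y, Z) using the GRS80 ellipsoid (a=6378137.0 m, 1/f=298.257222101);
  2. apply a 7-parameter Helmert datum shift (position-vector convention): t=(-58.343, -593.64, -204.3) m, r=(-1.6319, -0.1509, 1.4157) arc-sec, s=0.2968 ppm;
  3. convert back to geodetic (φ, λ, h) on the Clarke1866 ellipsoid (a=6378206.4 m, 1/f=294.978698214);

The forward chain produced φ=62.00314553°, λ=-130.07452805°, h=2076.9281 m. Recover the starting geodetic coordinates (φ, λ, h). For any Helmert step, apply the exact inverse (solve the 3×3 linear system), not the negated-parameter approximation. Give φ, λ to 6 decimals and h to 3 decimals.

φ=62.005810°, λ=-130.080757°, h=1908.529 m

start: φ=62.003146°, λ=-130.074528°, h=2076.928 m
→ ECEF (a=6378206.400, f=1/294.978698214): X=-1933271.4232, Y=-2297906.2587, Z=5610318.5324
→ Helmert⁻¹: X=-1933224.1697, Y=-2297343.0567, Z=5610504.4057
→ geod (Bowring, a=6378137.000): φ=62.00581000°, λ=-130.08075700°, h=1908.5290 m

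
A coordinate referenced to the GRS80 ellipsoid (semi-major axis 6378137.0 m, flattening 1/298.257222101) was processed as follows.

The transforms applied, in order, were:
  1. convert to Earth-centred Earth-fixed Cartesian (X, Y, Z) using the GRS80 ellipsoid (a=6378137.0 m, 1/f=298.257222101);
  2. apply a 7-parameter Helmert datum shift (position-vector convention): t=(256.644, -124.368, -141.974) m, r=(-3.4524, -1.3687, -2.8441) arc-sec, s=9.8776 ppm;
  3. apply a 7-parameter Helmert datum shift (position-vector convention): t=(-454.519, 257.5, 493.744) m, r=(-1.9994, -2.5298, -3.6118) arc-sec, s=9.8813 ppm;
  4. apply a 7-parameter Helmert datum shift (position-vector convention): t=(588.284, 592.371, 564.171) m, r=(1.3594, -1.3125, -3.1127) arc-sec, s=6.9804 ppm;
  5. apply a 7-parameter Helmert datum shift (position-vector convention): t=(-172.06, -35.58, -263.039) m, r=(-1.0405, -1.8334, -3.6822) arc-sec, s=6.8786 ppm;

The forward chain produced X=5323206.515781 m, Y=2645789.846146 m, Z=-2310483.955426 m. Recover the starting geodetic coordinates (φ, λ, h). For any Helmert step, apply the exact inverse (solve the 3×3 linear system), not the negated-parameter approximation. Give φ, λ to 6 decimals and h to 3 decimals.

φ=-21.378495°, λ=26.428222°, h=1938.534 m

start: X=5323206.5158, Y=2645789.8461, Z=-2310483.9554 m
→ Helmert⁻¹: X=5323274.1896, Y=2645913.9107, Z=-2310238.9945
→ Helmert⁻¹: X=5322594.1264, Y=2645368.1669, Z=-2310838.3383
→ Helmert⁻¹: X=5322921.3802, Y=2645200.1418, Z=-2311348.8874
→ Helmert⁻¹: X=5322560.3489, Y=2645410.4550, Z=-2311175.1249
→ geod (Bowring, a=6378137.000): φ=-21.37849500°, λ=26.42822200°, h=1938.5340 m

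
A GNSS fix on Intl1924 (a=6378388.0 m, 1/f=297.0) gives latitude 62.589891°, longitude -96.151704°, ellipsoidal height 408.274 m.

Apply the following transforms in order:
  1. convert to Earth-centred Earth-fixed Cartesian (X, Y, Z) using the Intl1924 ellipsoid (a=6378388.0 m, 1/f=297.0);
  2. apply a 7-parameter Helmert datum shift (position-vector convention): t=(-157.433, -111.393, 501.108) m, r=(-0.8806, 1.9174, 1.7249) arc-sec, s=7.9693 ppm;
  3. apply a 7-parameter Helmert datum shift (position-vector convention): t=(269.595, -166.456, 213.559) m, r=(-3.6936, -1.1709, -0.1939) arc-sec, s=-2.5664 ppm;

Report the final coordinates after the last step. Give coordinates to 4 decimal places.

start: φ=62.589891°, λ=-96.151704°, h=408.274 m
→ ECEF (a=6378388.000, f=1/297.0): X=-315518.2058, Y=-2927374.6351, Z=5639567.5360
→ Helmert 7p (PV): X=-315601.2480, Y=-2927487.9188, Z=5640129.0183
→ Helmert 7p (PV): X=-315365.6121, Y=-2927545.5670, Z=5640378.7335

X=-315365.6121 m, Y=-2927545.5670 m, Z=5640378.7335 m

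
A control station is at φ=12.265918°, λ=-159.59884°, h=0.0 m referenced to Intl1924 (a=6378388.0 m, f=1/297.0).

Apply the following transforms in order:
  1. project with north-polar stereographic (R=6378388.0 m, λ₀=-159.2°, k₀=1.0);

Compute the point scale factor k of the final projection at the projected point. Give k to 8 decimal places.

1.64955370

start: φ=12.265918°, λ=-159.598840°, h=0.000 m
→ into stereo (λ₀=-159.2°): φ=12.26591800°, λ−λ₀=-0.39884000°
scale k = 1.64955370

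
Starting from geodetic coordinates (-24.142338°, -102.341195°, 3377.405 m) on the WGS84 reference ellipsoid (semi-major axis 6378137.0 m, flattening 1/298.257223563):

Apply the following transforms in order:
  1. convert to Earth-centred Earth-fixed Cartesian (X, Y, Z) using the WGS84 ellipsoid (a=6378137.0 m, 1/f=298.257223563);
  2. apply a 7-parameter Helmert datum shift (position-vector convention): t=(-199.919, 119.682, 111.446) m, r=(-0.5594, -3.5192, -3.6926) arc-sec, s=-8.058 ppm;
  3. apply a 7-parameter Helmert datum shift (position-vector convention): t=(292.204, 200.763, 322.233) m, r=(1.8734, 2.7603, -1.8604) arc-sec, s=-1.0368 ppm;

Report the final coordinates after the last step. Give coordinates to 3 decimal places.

X=-1245375.501 m, Y=-5691536.655 m, Z=-2593642.656 m

start: φ=-24.142338°, λ=-102.341195°, h=3377.405 m
→ ECEF (a=6378137.000, f=1/298.257223563): X=-1245335.4233, Y=-5691958.9199, Z=-2594059.0899
→ Helmert 7p (PV): X=-1245582.9470, Y=-5691778.1131, Z=-2593932.5514
→ Helmert 7p (PV): X=-1245375.5012, Y=-5691536.6550, Z=-2593642.6557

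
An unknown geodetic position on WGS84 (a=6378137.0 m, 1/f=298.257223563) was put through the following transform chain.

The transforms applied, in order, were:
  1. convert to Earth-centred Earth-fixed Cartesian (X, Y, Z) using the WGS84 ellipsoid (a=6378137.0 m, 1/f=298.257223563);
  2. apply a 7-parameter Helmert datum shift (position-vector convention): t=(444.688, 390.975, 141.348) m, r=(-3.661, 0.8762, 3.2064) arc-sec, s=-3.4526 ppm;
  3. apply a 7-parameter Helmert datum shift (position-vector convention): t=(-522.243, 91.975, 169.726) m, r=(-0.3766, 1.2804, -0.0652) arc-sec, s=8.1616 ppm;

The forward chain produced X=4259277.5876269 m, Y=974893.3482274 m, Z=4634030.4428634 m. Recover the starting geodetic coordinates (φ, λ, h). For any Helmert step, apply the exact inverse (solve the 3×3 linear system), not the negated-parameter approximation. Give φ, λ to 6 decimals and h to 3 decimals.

start: X=4259277.5876, Y=974893.3482, Z=4634030.4429 m
→ Helmert⁻¹: X=4259735.9911, Y=974786.3033, Z=4633851.1198
→ Helmert⁻¹: X=4259301.4697, Y=974250.2367, Z=4633761.1554
→ geod (Bowring, a=6378137.000): φ=46.87452400°, λ=12.88389400°, h=2083.7000 m

φ=46.874524°, λ=12.883894°, h=2083.700 m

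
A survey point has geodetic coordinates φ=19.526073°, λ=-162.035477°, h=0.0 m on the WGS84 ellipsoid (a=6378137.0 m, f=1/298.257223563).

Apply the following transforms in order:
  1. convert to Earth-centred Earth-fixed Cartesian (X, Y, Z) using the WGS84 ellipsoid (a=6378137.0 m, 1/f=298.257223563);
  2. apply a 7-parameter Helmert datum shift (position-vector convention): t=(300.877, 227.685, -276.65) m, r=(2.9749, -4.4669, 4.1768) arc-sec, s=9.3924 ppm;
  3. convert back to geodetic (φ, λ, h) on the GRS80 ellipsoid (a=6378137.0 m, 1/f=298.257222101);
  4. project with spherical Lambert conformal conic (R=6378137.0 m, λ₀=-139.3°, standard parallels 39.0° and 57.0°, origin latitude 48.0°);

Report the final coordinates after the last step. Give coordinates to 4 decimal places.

E=-2598355.5015 m, N=-2868336.3992 m

start: φ=19.526073°, λ=-162.035477°, h=0.000 m
→ ECEF (a=6378137.000, f=1/298.257223563): X=-5720400.3306, Y=-1854755.5669, Z=2118322.7682
→ Helmert 7p (PV): X=-5720161.4984, Y=-1854691.6922, Z=2117915.3805
→ geod (Bowring, a=6378137.000): φ=19.52334977°, λ=-162.03535407°, h=-368.8469 m
→ lcc (R=6378137.0, λ₀=-139.3°): E=-2598355.5015, N=-2868336.3992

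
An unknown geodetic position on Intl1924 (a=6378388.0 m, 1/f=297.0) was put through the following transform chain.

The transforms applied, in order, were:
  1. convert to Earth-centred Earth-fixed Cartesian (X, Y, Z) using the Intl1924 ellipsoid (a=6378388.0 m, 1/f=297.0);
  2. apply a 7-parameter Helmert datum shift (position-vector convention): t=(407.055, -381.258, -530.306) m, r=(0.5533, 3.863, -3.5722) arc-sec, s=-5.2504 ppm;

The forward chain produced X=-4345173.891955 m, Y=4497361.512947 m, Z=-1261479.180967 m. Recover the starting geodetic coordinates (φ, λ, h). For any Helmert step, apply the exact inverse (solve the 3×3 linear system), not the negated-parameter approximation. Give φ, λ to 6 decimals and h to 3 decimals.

φ=-11.475074°, λ=134.015101°, h=2438.136 m

start: X=-4345173.8920, Y=4497361.5129, Z=-1261479.1810 m
→ Helmert⁻¹: X=-4345658.0390, Y=4497687.7429, Z=-1261048.9474
→ geod (Bowring, a=6378388.000): φ=-11.47507400°, λ=134.01510100°, h=2438.1360 m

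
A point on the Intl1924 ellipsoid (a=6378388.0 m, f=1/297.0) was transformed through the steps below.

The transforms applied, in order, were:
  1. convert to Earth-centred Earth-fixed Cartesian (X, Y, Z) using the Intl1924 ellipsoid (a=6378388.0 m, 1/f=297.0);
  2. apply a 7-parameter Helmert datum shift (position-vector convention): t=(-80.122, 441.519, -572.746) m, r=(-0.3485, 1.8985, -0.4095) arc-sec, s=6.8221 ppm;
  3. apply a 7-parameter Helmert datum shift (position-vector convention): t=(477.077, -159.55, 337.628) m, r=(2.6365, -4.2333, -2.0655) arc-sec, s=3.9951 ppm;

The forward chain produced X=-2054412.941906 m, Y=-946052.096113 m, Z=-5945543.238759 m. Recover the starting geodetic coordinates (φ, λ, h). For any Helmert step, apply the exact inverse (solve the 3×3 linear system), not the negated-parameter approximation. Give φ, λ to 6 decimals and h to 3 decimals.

φ=-69.294898°, λ=-155.270273°, h=1484.549 m

start: X=-2054412.9419, Y=-946052.0961, Z=-5945543.2388 m
→ Helmert⁻¹: X=-2054994.3659, Y=-945985.3455, Z=-5945802.8449
→ Helmert⁻¹: X=-2054843.6254, Y=-946414.4425, Z=-5945210.0524
→ geod (Bowring, a=6378388.000): φ=-69.29489800°, λ=-155.27027300°, h=1484.5490 m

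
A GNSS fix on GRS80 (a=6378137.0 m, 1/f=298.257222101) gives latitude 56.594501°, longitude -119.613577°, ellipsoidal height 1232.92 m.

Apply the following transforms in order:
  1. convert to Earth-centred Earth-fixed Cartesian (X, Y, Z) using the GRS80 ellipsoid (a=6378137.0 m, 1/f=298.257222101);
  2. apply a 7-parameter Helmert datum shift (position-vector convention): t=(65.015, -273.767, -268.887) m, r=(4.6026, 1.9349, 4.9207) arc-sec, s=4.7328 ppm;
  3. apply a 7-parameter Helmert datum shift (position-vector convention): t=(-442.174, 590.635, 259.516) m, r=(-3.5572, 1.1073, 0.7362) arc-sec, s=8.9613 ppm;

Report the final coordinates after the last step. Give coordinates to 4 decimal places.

X=-1739862.3855 m, Y=-3060401.9810 m, Z=5302275.8323 m

start: φ=56.594501°, λ=-119.613577°, h=1232.920 m
→ ECEF (a=6378137.000, f=1/298.257222101): X=-1739623.5470, Y=-3060602.3456, Z=5302202.4441
→ Helmert 7p (PV): X=-1739444.0121, Y=-3061050.4129, Z=5301906.6756
→ Helmert 7p (PV): X=-1739862.3855, Y=-3060401.9810, Z=5302275.8323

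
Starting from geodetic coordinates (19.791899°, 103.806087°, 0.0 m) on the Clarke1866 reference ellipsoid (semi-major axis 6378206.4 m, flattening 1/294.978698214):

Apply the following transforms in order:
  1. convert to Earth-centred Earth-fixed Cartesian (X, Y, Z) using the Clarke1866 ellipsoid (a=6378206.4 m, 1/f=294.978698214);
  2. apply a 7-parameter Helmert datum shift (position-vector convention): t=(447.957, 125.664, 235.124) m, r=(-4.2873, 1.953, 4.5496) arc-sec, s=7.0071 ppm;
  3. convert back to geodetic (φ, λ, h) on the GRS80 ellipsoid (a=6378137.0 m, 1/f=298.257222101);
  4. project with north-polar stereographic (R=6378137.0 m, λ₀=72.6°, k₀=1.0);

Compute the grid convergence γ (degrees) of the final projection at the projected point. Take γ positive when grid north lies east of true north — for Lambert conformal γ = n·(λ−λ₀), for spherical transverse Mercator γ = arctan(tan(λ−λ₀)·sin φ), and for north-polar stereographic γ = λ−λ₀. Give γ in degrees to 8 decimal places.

31.20262329

start: φ=19.791899°, λ=103.806087°, h=0.000 m
→ ECEF (a=6378206.400, f=1/294.978698214): X=-1432718.7632, Y=5830311.9787, Z=2145906.4646
→ Helmert 7p (PV): X=-1432389.1275, Y=5830491.4984, Z=2146049.0045
→ geod (Bowring, a=6378137.000): φ=19.79145201°, λ=103.80262329°, h=180.4976 m
→ into stereo (λ₀=72.6°): φ=19.79145201°, λ−λ₀=31.20262329°
convergence γ = 31.20262329°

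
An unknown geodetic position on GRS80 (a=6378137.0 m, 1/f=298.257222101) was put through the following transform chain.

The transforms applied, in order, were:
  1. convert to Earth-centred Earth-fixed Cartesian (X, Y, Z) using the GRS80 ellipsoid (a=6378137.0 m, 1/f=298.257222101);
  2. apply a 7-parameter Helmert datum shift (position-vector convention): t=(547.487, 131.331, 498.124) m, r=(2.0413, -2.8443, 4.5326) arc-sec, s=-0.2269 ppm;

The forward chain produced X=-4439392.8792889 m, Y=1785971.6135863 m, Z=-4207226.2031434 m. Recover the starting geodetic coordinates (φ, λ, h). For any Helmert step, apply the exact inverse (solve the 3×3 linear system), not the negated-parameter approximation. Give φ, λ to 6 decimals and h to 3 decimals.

φ=-41.513542°, λ=158.088402°, h=3595.584 m

start: X=-4439392.8793, Y=1785971.6136, Z=-4207226.2031 m
→ Helmert⁻¹: X=-4439960.1513, Y=1785896.6131, Z=-4207681.7309
→ geod (Bowring, a=6378137.000): φ=-41.51354200°, λ=158.08840200°, h=3595.5840 m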